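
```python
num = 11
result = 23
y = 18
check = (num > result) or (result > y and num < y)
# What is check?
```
Trace:
  num=11
  num=11, result=23
  num=11, result=23, y=18
  num=11, result=23, y=18, check=True

Final answer: True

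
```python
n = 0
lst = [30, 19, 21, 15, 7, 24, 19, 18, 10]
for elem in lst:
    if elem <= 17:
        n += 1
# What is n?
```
Trace:
  n=0
  n=0, elem=30
  n=0, elem=19
  n=0, elem=21
  n=1, elem=15
  n=2, elem=7
  n=2, elem=24
  n=2, elem=19
  n=2, elem=18
  n=3, elem=10

Final answer: 3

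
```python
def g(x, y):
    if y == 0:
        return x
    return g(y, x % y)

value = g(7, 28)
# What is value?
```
Call trace:
g(x=7, y=28)
  g(x=28, y=7)
    g(x=7, y=0)
    -> return 7
  -> return 7
-> return 7

Final answer: 7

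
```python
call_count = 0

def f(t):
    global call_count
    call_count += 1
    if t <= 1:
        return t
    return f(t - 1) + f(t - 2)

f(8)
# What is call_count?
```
Call trace (a repeated sub-call is expanded the first time; later identical calls just restate its return value):
f(t=8)
  f(t=7)
    f(t=6)
      f(t=5)
        f(t=4)
          f(t=3)
            f(t=2)
              f(t=1)
              -> return 1
              f(t=0)
              -> return 0
            -> return 1
            f(t=1)
            -> return 1
          -> return 2
          f(t=2) -> return 1  (same call as traced above)
        -> return 3
        f(t=3) -> return 2  (same call as traced above)
      -> return 5
      f(t=4) -> return 3  (same call as traced above)
    -> return 8
    f(t=5) -> return 5  (same call as traced above)
  -> return 13
  f(t=6) -> return 8  (same call as traced above)
-> return 21

call_count is incremented once per call, so count the calls in each subtree. Let C(t) = number of calls made by f(t).
C(0) = C(1) = 1 (base case, no recursion); C(t) = 1 + C(t - 1) + C(t - 2) otherwise.
C(2) = 1 + C(1) + C(0) = 1 + 1 + 1 = 3
C(3) = 1 + C(2) + C(1) = 1 + 3 + 1 = 5
C(4) = 1 + C(3) + C(2) = 1 + 5 + 3 = 9
C(5) = 1 + C(4) + C(3) = 1 + 9 + 5 = 15
C(6) = 1 + C(5) + C(4) = 1 + 15 + 9 = 25
C(7) = 1 + C(6) + C(5) = 1 + 25 + 15 = 41
C(8) = 1 + C(7) + C(6) = 1 + 41 + 25 = 67
call_count = C(8) = 67

Final answer: 67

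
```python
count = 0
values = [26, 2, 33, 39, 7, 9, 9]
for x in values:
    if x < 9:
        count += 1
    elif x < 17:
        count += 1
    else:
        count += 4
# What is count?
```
Trace:
  count=0
  count=4, x=26
  count=5, x=2
  count=9, x=33
  count=13, x=39
  count=14, x=7
  count=15, x=9
  count=16, x=9

Final answer: 16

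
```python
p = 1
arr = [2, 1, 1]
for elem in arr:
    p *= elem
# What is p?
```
Trace:
  p=1
  p=2, elem=2
  p=2, elem=1
  p=2, elem=1

Final answer: 2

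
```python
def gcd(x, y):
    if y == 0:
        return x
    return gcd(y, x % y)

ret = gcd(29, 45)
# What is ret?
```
Call trace:
gcd(x=29, y=45)
  gcd(x=45, y=29)
    gcd(x=29, y=16)
      gcd(x=16, y=13)
        gcd(x=13, y=3)
          gcd(x=3, y=1)
            gcd(x=1, y=0)
            -> return 1
          -> return 1
        -> return 1
      -> return 1
    -> return 1
  -> return 1
-> return 1

Final answer: 1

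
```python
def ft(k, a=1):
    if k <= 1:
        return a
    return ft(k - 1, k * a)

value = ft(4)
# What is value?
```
Call trace:
ft(k=4, a=1)
  ft(k=3, a=4)
    ft(k=2, a=12)
      ft(k=1, a=24)
      -> return 24
    -> return 24
  -> return 24
-> return 24

Final answer: 24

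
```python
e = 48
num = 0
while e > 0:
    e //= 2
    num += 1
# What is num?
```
Trace:
  e=48
  e=48, num=0
  e=24, num=1
  e=12, num=2
  e=6, num=3
  e=3, num=4
  e=1, num=5
  e=0, num=6

Final answer: 6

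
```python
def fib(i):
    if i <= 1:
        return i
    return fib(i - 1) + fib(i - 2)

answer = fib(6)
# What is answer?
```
Call trace (a repeated sub-call is expanded the first time; later identical calls just restate its return value):
fib(i=6)
  fib(i=5)
    fib(i=4)
      fib(i=3)
        fib(i=2)
          fib(i=1)
          -> return 1
          fib(i=0)
          -> return 0
        -> return 1
        fib(i=1)
        -> return 1
      -> return 2
      fib(i=2) -> return 1  (same call as traced above)
    -> return 3
    fib(i=3) -> return 2  (same call as traced above)
  -> return 5
  fib(i=4) -> return 3  (same call as traced above)
-> return 8

Final answer: 8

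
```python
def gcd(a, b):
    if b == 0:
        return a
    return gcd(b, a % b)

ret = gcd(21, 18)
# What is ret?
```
Call trace:
gcd(a=21, b=18)
  gcd(a=18, b=3)
    gcd(a=3, b=0)
    -> return 3
  -> return 3
-> return 3

Final answer: 3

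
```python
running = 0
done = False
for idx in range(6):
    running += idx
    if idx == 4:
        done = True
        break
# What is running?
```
Trace:
  running=0
  running=0, done=False
  running=0, done=False, idx=0
  running=1, done=False, idx=1
  running=3, done=False, idx=2
  running=6, done=False, idx=3
  running=10, done=True, idx=4

Final answer: 10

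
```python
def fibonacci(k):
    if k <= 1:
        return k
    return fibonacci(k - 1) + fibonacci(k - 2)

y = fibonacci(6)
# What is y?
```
Call trace (a repeated sub-call is expanded the first time; later identical calls just restate its return value):
fibonacci(k=6)
  fibonacci(k=5)
    fibonacci(k=4)
      fibonacci(k=3)
        fibonacci(k=2)
          fibonacci(k=1)
          -> return 1
          fibonacci(k=0)
          -> return 0
        -> return 1
        fibonacci(k=1)
        -> return 1
      -> return 2
      fibonacci(k=2) -> return 1  (same call as traced above)
    -> return 3
    fibonacci(k=3) -> return 2  (same call as traced above)
  -> return 5
  fibonacci(k=4) -> return 3  (same call as traced above)
-> return 8

Final answer: 8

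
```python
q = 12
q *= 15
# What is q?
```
Trace:
  q=12
  q=180

Final answer: 180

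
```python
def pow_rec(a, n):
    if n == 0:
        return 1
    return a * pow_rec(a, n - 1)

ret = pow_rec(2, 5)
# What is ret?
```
Call trace:
pow_rec(a=2, n=5)
  pow_rec(a=2, n=4)
    pow_rec(a=2, n=3)
      pow_rec(a=2, n=2)
        pow_rec(a=2, n=1)
          pow_rec(a=2, n=0)
          -> return 1
        -> return 2
      -> return 4
    -> return 8
  -> return 16
-> return 32

Final answer: 32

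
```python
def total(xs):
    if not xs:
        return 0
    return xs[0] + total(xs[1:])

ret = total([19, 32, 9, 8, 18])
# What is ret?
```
Call trace:
total(xs=[19, 32, 9, 8, 18])
  total(xs=[32, 9, 8, 18])
    total(xs=[9, 8, 18])
      total(xs=[8, 18])
        total(xs=[18])
          total(xs=[])
          -> return 0
        -> return 18
      -> return 26
    -> return 35
  -> return 67
-> return 86

Final answer: 86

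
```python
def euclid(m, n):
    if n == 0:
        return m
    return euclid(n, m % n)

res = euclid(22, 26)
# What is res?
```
Call trace:
euclid(m=22, n=26)
  euclid(m=26, n=22)
    euclid(m=22, n=4)
      euclid(m=4, n=2)
        euclid(m=2, n=0)
        -> return 2
      -> return 2
    -> return 2
  -> return 2
-> return 2

Final answer: 2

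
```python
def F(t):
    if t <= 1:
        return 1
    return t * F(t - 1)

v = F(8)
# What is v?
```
Call trace:
F(t=8)
  F(t=7)
    F(t=6)
      F(t=5)
        F(t=4)
          F(t=3)
            F(t=2)
              F(t=1)
              -> return 1
            -> return 2
          -> return 6
        -> return 24
      -> return 120
    -> return 720
  -> return 5040
-> return 40320

Final answer: 40320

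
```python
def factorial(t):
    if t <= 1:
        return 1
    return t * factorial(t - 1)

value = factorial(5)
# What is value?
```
Call trace:
factorial(t=5)
  factorial(t=4)
    factorial(t=3)
      factorial(t=2)
        factorial(t=1)
        -> return 1
      -> return 2
    -> return 6
  -> return 24
-> return 120

Final answer: 120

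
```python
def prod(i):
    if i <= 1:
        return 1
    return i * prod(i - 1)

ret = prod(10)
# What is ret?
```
Call trace:
prod(i=10)
  prod(i=9)
    prod(i=8)
      prod(i=7)
        prod(i=6)
          prod(i=5)
            prod(i=4)
              prod(i=3)
                prod(i=2)
                  prod(i=1)
                  -> return 1
                -> return 2
              -> return 6
            -> return 24
          -> return 120
        -> return 720
      -> return 5040
    -> return 40320
  -> return 362880
-> return 3628800

Final answer: 3628800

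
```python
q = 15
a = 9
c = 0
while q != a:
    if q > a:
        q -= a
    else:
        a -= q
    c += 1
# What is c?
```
Trace:
  q=15
  q=15, a=9
  q=15, a=9, c=0
  q=6, a=9, c=1
  q=6, a=3, c=2
  q=3, a=3, c=3

Final answer: 3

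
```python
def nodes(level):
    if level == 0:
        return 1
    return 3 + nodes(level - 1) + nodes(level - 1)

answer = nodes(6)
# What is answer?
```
Call trace (a repeated sub-call is expanded the first time; later identical calls just restate its return value):
nodes(level=6)
  nodes(level=5)
    nodes(level=4)
      nodes(level=3)
        nodes(level=2)
          nodes(level=1)
            nodes(level=0)
            -> return 1
            nodes(level=0)
            -> return 1
          -> return 5
          nodes(level=1) -> return 5  (same call as traced above)
        -> return 13
        nodes(level=2) -> return 13  (same call as traced above)
      -> return 29
      nodes(level=3) -> return 29  (same call as traced above)
    -> return 61
    nodes(level=4) -> return 61  (same call as traced above)
  -> return 125
  nodes(level=5) -> return 125  (same call as traced above)
-> return 253

Final answer: 253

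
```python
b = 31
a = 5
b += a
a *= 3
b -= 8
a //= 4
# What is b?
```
Trace:
  b=31
  b=31, a=5
  b=36, a=5
  b=36, a=15
  b=28, a=15
  b=28, a=3

Final answer: 28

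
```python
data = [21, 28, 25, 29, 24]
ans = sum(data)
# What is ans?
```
Trace:
  data=[21, 28, 25, 29, 24]
  data=[21, 28, 25, 29, 24], ans=127

Final answer: 127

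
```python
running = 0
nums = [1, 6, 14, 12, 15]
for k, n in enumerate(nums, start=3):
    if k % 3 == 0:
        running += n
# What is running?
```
Trace:
  running=0
  running=1, k=3, n=1
  running=1, k=4, n=6
  running=1, k=5, n=14
  running=13, k=6, n=12
  running=13, k=7, n=15

Final answer: 13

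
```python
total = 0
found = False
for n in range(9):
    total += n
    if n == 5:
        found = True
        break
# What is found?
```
Trace:
  total=0
  total=0, found=False
  total=0, found=False, n=0
  total=1, found=False, n=1
  total=3, found=False, n=2
  total=6, found=False, n=3
  total=10, found=False, n=4
  total=15, found=True, n=5

Final answer: True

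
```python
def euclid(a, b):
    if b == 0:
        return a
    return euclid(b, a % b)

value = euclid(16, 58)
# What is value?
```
Call trace:
euclid(a=16, b=58)
  euclid(a=58, b=16)
    euclid(a=16, b=10)
      euclid(a=10, b=6)
        euclid(a=6, b=4)
          euclid(a=4, b=2)
            euclid(a=2, b=0)
            -> return 2
          -> return 2
        -> return 2
      -> return 2
    -> return 2
  -> return 2
-> return 2

Final answer: 2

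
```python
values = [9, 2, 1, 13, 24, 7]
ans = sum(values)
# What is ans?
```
Trace:
  values=[9, 2, 1, 13, 24, 7]
  values=[9, 2, 1, 13, 24, 7], ans=56

Final answer: 56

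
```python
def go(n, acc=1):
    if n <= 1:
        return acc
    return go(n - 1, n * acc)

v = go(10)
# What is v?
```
Call trace:
go(n=10, acc=1)
  go(n=9, acc=10)
    go(n=8, acc=90)
      go(n=7, acc=720)
        go(n=6, acc=5040)
          go(n=5, acc=30240)
            go(n=4, acc=151200)
              go(n=3, acc=604800)
                go(n=2, acc=1814400)
                  go(n=1, acc=3628800)
                  -> return 3628800
                -> return 3628800
              -> return 3628800
            -> return 3628800
          -> return 3628800
        -> return 3628800
      -> return 3628800
    -> return 3628800
  -> return 3628800
-> return 3628800

Final answer: 3628800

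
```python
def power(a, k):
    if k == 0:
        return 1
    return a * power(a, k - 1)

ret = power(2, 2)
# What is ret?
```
Call trace:
power(a=2, k=2)
  power(a=2, k=1)
    power(a=2, k=0)
    -> return 1
  -> return 2
-> return 4

Final answer: 4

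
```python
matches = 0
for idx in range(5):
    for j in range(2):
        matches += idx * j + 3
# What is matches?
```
Trace:
  matches=0
  matches=3, idx=0, j=0
  matches=6, idx=0, j=1
  matches=9, idx=1, j=0
  matches=13, idx=1, j=1
  matches=16, idx=2, j=0
  matches=21, idx=2, j=1
  matches=24, idx=3, j=0
  matches=30, idx=3, j=1
  matches=33, idx=4, j=0
  matches=40, idx=4, j=1

Final answer: 40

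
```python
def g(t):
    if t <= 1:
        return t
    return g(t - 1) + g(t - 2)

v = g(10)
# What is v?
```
Call trace (a repeated sub-call is expanded the first time; later identical calls just restate its return value):
g(t=10)
  g(t=9)
    g(t=8)
      g(t=7)
        g(t=6)
          g(t=5)
            g(t=4)
              g(t=3)
                g(t=2)
                  g(t=1)
                  -> return 1
                  g(t=0)
                  -> return 0
                -> return 1
                g(t=1)
                -> return 1
              -> return 2
              g(t=2) -> return 1  (same call as traced above)
            -> return 3
            g(t=3) -> return 2  (same call as traced above)
          -> return 5
          g(t=4) -> return 3  (same call as traced above)
        -> return 8
        g(t=5) -> return 5  (same call as traced above)
      -> return 13
      g(t=6) -> return 8  (same call as traced above)
    -> return 21
    g(t=7) -> return 13  (same call as traced above)
  -> return 34
  g(t=8) -> return 21  (same call as traced above)
-> return 55

Final answer: 55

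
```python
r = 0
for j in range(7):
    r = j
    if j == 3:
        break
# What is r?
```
Trace:
  r=0
  r=0, j=0
  r=1, j=1
  r=2, j=2
  r=3, j=3

Final answer: 3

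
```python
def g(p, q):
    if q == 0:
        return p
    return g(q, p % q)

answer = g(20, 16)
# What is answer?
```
Call trace:
g(p=20, q=16)
  g(p=16, q=4)
    g(p=4, q=0)
    -> return 4
  -> return 4
-> return 4

Final answer: 4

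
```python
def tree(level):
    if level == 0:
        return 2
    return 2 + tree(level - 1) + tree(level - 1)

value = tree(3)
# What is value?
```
Call trace (a repeated sub-call is expanded the first time; later identical calls just restate its return value):
tree(level=3)
  tree(level=2)
    tree(level=1)
      tree(level=0)
      -> return 2
      tree(level=0)
      -> return 2
    -> return 6
    tree(level=1) -> return 6  (same call as traced above)
  -> return 14
  tree(level=2) -> return 14  (same call as traced above)
-> return 30

Final answer: 30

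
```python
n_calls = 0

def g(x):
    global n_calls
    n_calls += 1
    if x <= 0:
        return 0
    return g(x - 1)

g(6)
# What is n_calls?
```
Call trace:
g(x=6)
  g(x=5)
    g(x=4)
      g(x=3)
        g(x=2)
          g(x=1)
            g(x=0)
            -> return 0
          -> return 0
        -> return 0
      -> return 0
    -> return 0
  -> return 0
-> return 0

n_calls is incremented once per call. g is entered once for each x = 6, 5, 4, 3, 2, 1, 0 (the x <= 0 call returns without recursing), i.e. 6 + 1 calls.
n_calls = 7

Final answer: 7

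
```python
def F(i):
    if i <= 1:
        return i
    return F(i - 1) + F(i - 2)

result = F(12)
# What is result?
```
Call trace (a repeated sub-call is expanded the first time; later identical calls just restate its return value):
F(i=12)
  F(i=11)
    F(i=10)
      F(i=9)
        F(i=8)
          F(i=7)
            F(i=6)
              F(i=5)
                F(i=4)
                  F(i=3)
                    F(i=2)
                      F(i=1)
                      -> return 1
                      F(i=0)
                      -> return 0
                    -> return 1
                    F(i=1)
                    -> return 1
                  -> return 2
                  F(i=2) -> return 1  (same call as traced above)
                -> return 3
                F(i=3) -> return 2  (same call as traced above)
              -> return 5
              F(i=4) -> return 3  (same call as traced above)
            -> return 8
            F(i=5) -> return 5  (same call as traced above)
          -> return 13
          F(i=6) -> return 8  (same call as traced above)
        -> return 21
        F(i=7) -> return 13  (same call as traced above)
      -> return 34
      F(i=8) -> return 21  (same call as traced above)
    -> return 55
    F(i=9) -> return 34  (same call as traced above)
  -> return 89
  F(i=10) -> return 55  (same call as traced above)
-> return 144

Final answer: 144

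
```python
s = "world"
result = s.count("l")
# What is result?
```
Trace:
  s='world'
  s='world', result=1

Final answer: 1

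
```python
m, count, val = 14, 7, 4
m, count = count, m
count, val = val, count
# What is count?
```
Trace:
  m=14, count=7, val=4
  m=7, count=14, val=4
  m=7, count=4, val=14

Final answer: 4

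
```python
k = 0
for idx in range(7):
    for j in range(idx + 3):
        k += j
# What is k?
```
Trace:
  k=0
  k=0, idx=0, j=0
  k=1, idx=0, j=1
  k=3, idx=0, j=2
  k=3, idx=1, j=0
  k=4, idx=1, j=1
  k=6, idx=1, j=2
  k=9, idx=1, j=3
  k=9, idx=2, j=0
  k=10, idx=2, j=1
  k=12, idx=2, j=2
  k=15, idx=2, j=3
  k=19, idx=2, j=4
  k=19, idx=3, j=0
  k=20, idx=3, j=1
  k=22, idx=3, j=2
  k=25, idx=3, j=3
  k=29, idx=3, j=4
  k=34, idx=3, j=5
  k=34, idx=4, j=0
  k=35, idx=4, j=1
  k=37, idx=4, j=2
  k=40, idx=4, j=3
  k=44, idx=4, j=4
  k=49, idx=4, j=5
  k=55, idx=4, j=6
  k=55, idx=5, j=0
  k=56, idx=5, j=1
  k=58, idx=5, j=2
  k=61, idx=5, j=3
  k=65, idx=5, j=4
  k=70, idx=5, j=5
  k=76, idx=5, j=6
  k=83, idx=5, j=7
  k=83, idx=6, j=0
  k=84, idx=6, j=1
  k=86, idx=6, j=2
  k=89, idx=6, j=3
  k=93, idx=6, j=4
  k=98, idx=6, j=5
  k=104, idx=6, j=6
  k=111, idx=6, j=7
  k=119, idx=6, j=8

Final answer: 119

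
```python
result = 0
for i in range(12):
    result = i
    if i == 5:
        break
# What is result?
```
Trace:
  result=0
  result=0, i=0
  result=1, i=1
  result=2, i=2
  result=3, i=3
  result=4, i=4
  result=5, i=5

Final answer: 5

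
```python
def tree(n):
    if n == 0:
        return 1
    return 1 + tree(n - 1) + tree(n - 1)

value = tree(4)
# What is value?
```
Call trace (a repeated sub-call is expanded the first time; later identical calls just restate its return value):
tree(n=4)
  tree(n=3)
    tree(n=2)
      tree(n=1)
        tree(n=0)
        -> return 1
        tree(n=0)
        -> return 1
      -> return 3
      tree(n=1) -> return 3  (same call as traced above)
    -> return 7
    tree(n=2) -> return 7  (same call as traced above)
  -> return 15
  tree(n=3) -> return 15  (same call as traced above)
-> return 31

Final answer: 31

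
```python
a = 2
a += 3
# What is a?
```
Trace:
  a=2
  a=5

Final answer: 5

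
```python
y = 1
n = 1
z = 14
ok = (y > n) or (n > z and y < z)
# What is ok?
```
Trace:
  y=1
  y=1, n=1
  y=1, n=1, z=14
  y=1, n=1, z=14, ok=False

Final answer: False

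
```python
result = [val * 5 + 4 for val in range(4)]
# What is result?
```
Trace:
  val=0
  val=1
  val=2
  val=3
  result=[4, 9, 14, 19]

Final answer: [4, 9, 14, 19]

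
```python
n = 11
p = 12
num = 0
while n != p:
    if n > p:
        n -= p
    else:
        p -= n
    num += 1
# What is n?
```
Trace:
  n=11
  n=11, p=12
  n=11, p=12, num=0
  n=11, p=1, num=1
  n=10, p=1, num=2
  n=9, p=1, num=3
  n=8, p=1, num=4
  n=7, p=1, num=5
  n=6, p=1, num=6
  n=5, p=1, num=7
  n=4, p=1, num=8
  n=3, p=1, num=9
  n=2, p=1, num=10
  n=1, p=1, num=11

Final answer: 1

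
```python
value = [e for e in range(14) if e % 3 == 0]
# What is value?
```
Trace:
  e=0
  e=1
  e=2
  e=3
  e=4
  e=5
  e=6
  e=7
  e=8
  e=9
  e=10
  e=11
  e=12
  e=13
  value=[0, 3, 6, 9, 12]

Final answer: [0, 3, 6, 9, 12]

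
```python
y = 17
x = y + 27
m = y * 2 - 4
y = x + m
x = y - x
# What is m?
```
Trace:
  y=17
  y=17, x=44
  y=17, x=44, m=30
  y=74, x=44, m=30
  y=74, x=30, m=30

Final answer: 30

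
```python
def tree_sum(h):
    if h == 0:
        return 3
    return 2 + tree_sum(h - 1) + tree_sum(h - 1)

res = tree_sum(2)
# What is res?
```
Call trace (a repeated sub-call is expanded the first time; later identical calls just restate its return value):
tree_sum(h=2)
  tree_sum(h=1)
    tree_sum(h=0)
    -> return 3
    tree_sum(h=0)
    -> return 3
  -> return 8
  tree_sum(h=1) -> return 8  (same call as traced above)
-> return 18

Final answer: 18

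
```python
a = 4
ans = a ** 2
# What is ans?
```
Trace:
  a=4
  a=4, ans=16

Final answer: 16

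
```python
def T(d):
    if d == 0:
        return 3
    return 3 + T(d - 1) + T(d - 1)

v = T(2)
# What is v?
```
Call trace (a repeated sub-call is expanded the first time; later identical calls just restate its return value):
T(d=2)
  T(d=1)
    T(d=0)
    -> return 3
    T(d=0)
    -> return 3
  -> return 9
  T(d=1) -> return 9  (same call as traced above)
-> return 21

Final answer: 21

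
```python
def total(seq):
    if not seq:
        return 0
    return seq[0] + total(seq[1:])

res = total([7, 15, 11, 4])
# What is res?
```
Call trace:
total(seq=[7, 15, 11, 4])
  total(seq=[15, 11, 4])
    total(seq=[11, 4])
      total(seq=[4])
        total(seq=[])
        -> return 0
      -> return 4
    -> return 15
  -> return 30
-> return 37

Final answer: 37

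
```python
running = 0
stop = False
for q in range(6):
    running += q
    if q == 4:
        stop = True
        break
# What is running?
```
Trace:
  running=0
  running=0, stop=False
  running=0, stop=False, q=0
  running=1, stop=False, q=1
  running=3, stop=False, q=2
  running=6, stop=False, q=3
  running=10, stop=True, q=4

Final answer: 10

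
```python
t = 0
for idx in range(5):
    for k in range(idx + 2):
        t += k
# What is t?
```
Trace:
  t=0
  t=0, idx=0, k=0
  t=1, idx=0, k=1
  t=1, idx=1, k=0
  t=2, idx=1, k=1
  t=4, idx=1, k=2
  t=4, idx=2, k=0
  t=5, idx=2, k=1
  t=7, idx=2, k=2
  t=10, idx=2, k=3
  t=10, idx=3, k=0
  t=11, idx=3, k=1
  t=13, idx=3, k=2
  t=16, idx=3, k=3
  t=20, idx=3, k=4
  t=20, idx=4, k=0
  t=21, idx=4, k=1
  t=23, idx=4, k=2
  t=26, idx=4, k=3
  t=30, idx=4, k=4
  t=35, idx=4, k=5

Final answer: 35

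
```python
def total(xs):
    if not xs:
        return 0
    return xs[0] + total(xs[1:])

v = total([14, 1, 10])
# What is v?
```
Call trace:
total(xs=[14, 1, 10])
  total(xs=[1, 10])
    total(xs=[10])
      total(xs=[])
      -> return 0
    -> return 10
  -> return 11
-> return 25

Final answer: 25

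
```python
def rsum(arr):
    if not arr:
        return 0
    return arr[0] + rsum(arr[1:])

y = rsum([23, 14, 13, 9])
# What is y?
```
Call trace:
rsum(arr=[23, 14, 13, 9])
  rsum(arr=[14, 13, 9])
    rsum(arr=[13, 9])
      rsum(arr=[9])
        rsum(arr=[])
        -> return 0
      -> return 9
    -> return 22
  -> return 36
-> return 59

Final answer: 59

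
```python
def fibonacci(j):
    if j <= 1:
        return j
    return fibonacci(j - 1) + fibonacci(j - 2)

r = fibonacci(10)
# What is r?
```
Call trace (a repeated sub-call is expanded the first time; later identical calls just restate its return value):
fibonacci(j=10)
  fibonacci(j=9)
    fibonacci(j=8)
      fibonacci(j=7)
        fibonacci(j=6)
          fibonacci(j=5)
            fibonacci(j=4)
              fibonacci(j=3)
                fibonacci(j=2)
                  fibonacci(j=1)
                  -> return 1
                  fibonacci(j=0)
                  -> return 0
                -> return 1
                fibonacci(j=1)
                -> return 1
              -> return 2
              fibonacci(j=2) -> return 1  (same call as traced above)
            -> return 3
            fibonacci(j=3) -> return 2  (same call as traced above)
          -> return 5
          fibonacci(j=4) -> return 3  (same call as traced above)
        -> return 8
        fibonacci(j=5) -> return 5  (same call as traced above)
      -> return 13
      fibonacci(j=6) -> return 8  (same call as traced above)
    -> return 21
    fibonacci(j=7) -> return 13  (same call as traced above)
  -> return 34
  fibonacci(j=8) -> return 21  (same call as traced above)
-> return 55

Final answer: 55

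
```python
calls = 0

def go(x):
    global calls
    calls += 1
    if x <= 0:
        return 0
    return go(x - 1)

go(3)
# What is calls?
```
Call trace:
go(x=3)
  go(x=2)
    go(x=1)
      go(x=0)
      -> return 0
    -> return 0
  -> return 0
-> return 0

calls is incremented once per call. go is entered once for each x = 3, 2, 1, 0 (the x <= 0 call returns without recursing), i.e. 3 + 1 calls.
calls = 4

Final answer: 4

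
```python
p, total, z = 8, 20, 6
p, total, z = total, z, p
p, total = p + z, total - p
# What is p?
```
Trace:
  p=8, total=20, z=6
  p=20, total=6, z=8
  p=28, total=-14, z=8

Final answer: 28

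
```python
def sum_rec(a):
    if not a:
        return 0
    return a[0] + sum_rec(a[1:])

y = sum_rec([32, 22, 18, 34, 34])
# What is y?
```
Call trace:
sum_rec(a=[32, 22, 18, 34, 34])
  sum_rec(a=[22, 18, 34, 34])
    sum_rec(a=[18, 34, 34])
      sum_rec(a=[34, 34])
        sum_rec(a=[34])
          sum_rec(a=[])
          -> return 0
        -> return 34
      -> return 68
    -> return 86
  -> return 108
-> return 140

Final answer: 140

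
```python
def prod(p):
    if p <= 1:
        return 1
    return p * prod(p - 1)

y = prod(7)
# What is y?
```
Call trace:
prod(p=7)
  prod(p=6)
    prod(p=5)
      prod(p=4)
        prod(p=3)
          prod(p=2)
            prod(p=1)
            -> return 1
          -> return 2
        -> return 6
      -> return 24
    -> return 120
  -> return 720
-> return 5040

Final answer: 5040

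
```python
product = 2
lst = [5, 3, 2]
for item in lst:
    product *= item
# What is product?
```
Trace:
  product=2
  product=10, item=5
  product=30, item=3
  product=60, item=2

Final answer: 60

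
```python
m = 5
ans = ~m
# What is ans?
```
Trace:
  m=5
  m=5, ans=-6

Final answer: -6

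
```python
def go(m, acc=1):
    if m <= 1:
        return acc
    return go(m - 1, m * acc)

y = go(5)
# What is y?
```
Call trace:
go(m=5, acc=1)
  go(m=4, acc=5)
    go(m=3, acc=20)
      go(m=2, acc=60)
        go(m=1, acc=120)
        -> return 120
      -> return 120
    -> return 120
  -> return 120
-> return 120

Final answer: 120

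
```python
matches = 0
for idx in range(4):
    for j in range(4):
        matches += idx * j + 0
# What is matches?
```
Trace:
  matches=0
  matches=0, idx=0, j=0
  matches=0, idx=0, j=1
  matches=0, idx=0, j=2
  matches=0, idx=0, j=3
  matches=0, idx=1, j=0
  matches=1, idx=1, j=1
  matches=3, idx=1, j=2
  matches=6, idx=1, j=3
  matches=6, idx=2, j=0
  matches=8, idx=2, j=1
  matches=12, idx=2, j=2
  matches=18, idx=2, j=3
  matches=18, idx=3, j=0
  matches=21, idx=3, j=1
  matches=27, idx=3, j=2
  matches=36, idx=3, j=3

Final answer: 36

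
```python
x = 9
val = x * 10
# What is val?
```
Trace:
  x=9
  x=9, val=90

Final answer: 90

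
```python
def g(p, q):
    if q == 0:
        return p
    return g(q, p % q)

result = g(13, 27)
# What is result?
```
Call trace:
g(p=13, q=27)
  g(p=27, q=13)
    g(p=13, q=1)
      g(p=1, q=0)
      -> return 1
    -> return 1
  -> return 1
-> return 1

Final answer: 1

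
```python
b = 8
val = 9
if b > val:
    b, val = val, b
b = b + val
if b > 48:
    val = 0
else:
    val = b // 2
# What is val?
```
Trace:
  b=8
  b=8, val=9
  b=8, val=9
  b=17, val=9
  b=17, val=8

Final answer: 8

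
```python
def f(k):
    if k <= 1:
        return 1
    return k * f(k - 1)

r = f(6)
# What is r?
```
Call trace:
f(k=6)
  f(k=5)
    f(k=4)
      f(k=3)
        f(k=2)
          f(k=1)
          -> return 1
        -> return 2
      -> return 6
    -> return 24
  -> return 120
-> return 720

Final answer: 720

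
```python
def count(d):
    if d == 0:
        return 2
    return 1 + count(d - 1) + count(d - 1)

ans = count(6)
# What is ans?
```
Call trace (a repeated sub-call is expanded the first time; later identical calls just restate its return value):
count(d=6)
  count(d=5)
    count(d=4)
      count(d=3)
        count(d=2)
          count(d=1)
            count(d=0)
            -> return 2
            count(d=0)
            -> return 2
          -> return 5
          count(d=1) -> return 5  (same call as traced above)
        -> return 11
        count(d=2) -> return 11  (same call as traced above)
      -> return 23
      count(d=3) -> return 23  (same call as traced above)
    -> return 47
    count(d=4) -> return 47  (same call as traced above)
  -> return 95
  count(d=5) -> return 95  (same call as traced above)
-> return 191

Final answer: 191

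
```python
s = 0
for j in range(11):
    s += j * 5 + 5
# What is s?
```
Trace:
  s=0
  s=5, j=0
  s=15, j=1
  s=30, j=2
  s=50, j=3
  s=75, j=4
  s=105, j=5
  s=140, j=6
  s=180, j=7
  s=225, j=8
  s=275, j=9
  s=330, j=10

Final answer: 330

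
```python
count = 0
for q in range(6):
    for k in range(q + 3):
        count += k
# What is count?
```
Trace:
  count=0
  count=0, q=0, k=0
  count=1, q=0, k=1
  count=3, q=0, k=2
  count=3, q=1, k=0
  count=4, q=1, k=1
  count=6, q=1, k=2
  count=9, q=1, k=3
  count=9, q=2, k=0
  count=10, q=2, k=1
  count=12, q=2, k=2
  count=15, q=2, k=3
  count=19, q=2, k=4
  count=19, q=3, k=0
  count=20, q=3, k=1
  count=22, q=3, k=2
  count=25, q=3, k=3
  count=29, q=3, k=4
  count=34, q=3, k=5
  count=34, q=4, k=0
  count=35, q=4, k=1
  count=37, q=4, k=2
  count=40, q=4, k=3
  count=44, q=4, k=4
  count=49, q=4, k=5
  count=55, q=4, k=6
  count=55, q=5, k=0
  count=56, q=5, k=1
  count=58, q=5, k=2
  count=61, q=5, k=3
  count=65, q=5, k=4
  count=70, q=5, k=5
  count=76, q=5, k=6
  count=83, q=5, k=7

Final answer: 83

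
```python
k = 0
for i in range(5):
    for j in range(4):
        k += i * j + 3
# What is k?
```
Trace:
  k=0
  k=3, i=0, j=0
  k=6, i=0, j=1
  k=9, i=0, j=2
  k=12, i=0, j=3
  k=15, i=1, j=0
  k=19, i=1, j=1
  k=24, i=1, j=2
  k=30, i=1, j=3
  k=33, i=2, j=0
  k=38, i=2, j=1
  k=45, i=2, j=2
  k=54, i=2, j=3
  k=57, i=3, j=0
  k=63, i=3, j=1
  k=72, i=3, j=2
  k=84, i=3, j=3
  k=87, i=4, j=0
  k=94, i=4, j=1
  k=105, i=4, j=2
  k=120, i=4, j=3

Final answer: 120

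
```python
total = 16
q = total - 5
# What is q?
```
Trace:
  total=16
  total=16, q=11

Final answer: 11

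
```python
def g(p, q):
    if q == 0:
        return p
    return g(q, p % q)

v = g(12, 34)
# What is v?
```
Call trace:
g(p=12, q=34)
  g(p=34, q=12)
    g(p=12, q=10)
      g(p=10, q=2)
        g(p=2, q=0)
        -> return 2
      -> return 2
    -> return 2
  -> return 2
-> return 2

Final answer: 2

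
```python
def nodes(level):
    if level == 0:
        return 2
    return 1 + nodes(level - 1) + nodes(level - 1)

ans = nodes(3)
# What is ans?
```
Call trace (a repeated sub-call is expanded the first time; later identical calls just restate its return value):
nodes(level=3)
  nodes(level=2)
    nodes(level=1)
      nodes(level=0)
      -> return 2
      nodes(level=0)
      -> return 2
    -> return 5
    nodes(level=1) -> return 5  (same call as traced above)
  -> return 11
  nodes(level=2) -> return 11  (same call as traced above)
-> return 23

Final answer: 23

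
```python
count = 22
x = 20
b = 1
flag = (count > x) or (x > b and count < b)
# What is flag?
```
Trace:
  count=22
  count=22, x=20
  count=22, x=20, b=1
  count=22, x=20, b=1, flag=True

Final answer: True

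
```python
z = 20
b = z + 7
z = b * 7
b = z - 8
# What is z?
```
Trace:
  z=20
  z=20, b=27
  z=189, b=27
  z=189, b=181

Final answer: 189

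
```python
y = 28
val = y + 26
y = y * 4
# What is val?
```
Trace:
  y=28
  y=28, val=54
  y=112, val=54

Final answer: 54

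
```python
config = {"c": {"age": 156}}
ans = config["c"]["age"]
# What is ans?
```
Trace:
  config={'c': {'age': 156}}
  config={'c': {'age': 156}}, ans=156

Final answer: 156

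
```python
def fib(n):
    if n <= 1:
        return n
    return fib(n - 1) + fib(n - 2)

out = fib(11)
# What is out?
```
Call trace (a repeated sub-call is expanded the first time; later identical calls just restate its return value):
fib(n=11)
  fib(n=10)
    fib(n=9)
      fib(n=8)
        fib(n=7)
          fib(n=6)
            fib(n=5)
              fib(n=4)
                fib(n=3)
                  fib(n=2)
                    fib(n=1)
                    -> return 1
                    fib(n=0)
                    -> return 0
                  -> return 1
                  fib(n=1)
                  -> return 1
                -> return 2
                fib(n=2) -> return 1  (same call as traced above)
              -> return 3
              fib(n=3) -> return 2  (same call as traced above)
            -> return 5
            fib(n=4) -> return 3  (same call as traced above)
          -> return 8
          fib(n=5) -> return 5  (same call as traced above)
        -> return 13
        fib(n=6) -> return 8  (same call as traced above)
      -> return 21
      fib(n=7) -> return 13  (same call as traced above)
    -> return 34
    fib(n=8) -> return 21  (same call as traced above)
  -> return 55
  fib(n=9) -> return 34  (same call as traced above)
-> return 89

Final answer: 89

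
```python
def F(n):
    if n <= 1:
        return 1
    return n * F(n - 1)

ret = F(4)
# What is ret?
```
Call trace:
F(n=4)
  F(n=3)
    F(n=2)
      F(n=1)
      -> return 1
    -> return 2
  -> return 6
-> return 24

Final answer: 24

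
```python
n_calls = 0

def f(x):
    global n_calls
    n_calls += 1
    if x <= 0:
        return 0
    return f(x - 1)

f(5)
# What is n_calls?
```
Call trace:
f(x=5)
  f(x=4)
    f(x=3)
      f(x=2)
        f(x=1)
          f(x=0)
          -> return 0
        -> return 0
      -> return 0
    -> return 0
  -> return 0
-> return 0

n_calls is incremented once per call. f is entered once for each x = 5, 4, 3, 2, 1, 0 (the x <= 0 call returns without recursing), i.e. 5 + 1 calls.
n_calls = 6

Final answer: 6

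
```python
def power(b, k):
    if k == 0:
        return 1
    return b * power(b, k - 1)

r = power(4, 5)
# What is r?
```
Call trace:
power(b=4, k=5)
  power(b=4, k=4)
    power(b=4, k=3)
      power(b=4, k=2)
        power(b=4, k=1)
          power(b=4, k=0)
          -> return 1
        -> return 4
      -> return 16
    -> return 64
  -> return 256
-> return 1024

Final answer: 1024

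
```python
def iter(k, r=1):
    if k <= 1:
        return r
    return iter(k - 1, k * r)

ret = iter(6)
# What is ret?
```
Call trace:
iter(k=6, r=1)
  iter(k=5, r=6)
    iter(k=4, r=30)
      iter(k=3, r=120)
        iter(k=2, r=360)
          iter(k=1, r=720)
          -> return 720
        -> return 720
      -> return 720
    -> return 720
  -> return 720
-> return 720

Final answer: 720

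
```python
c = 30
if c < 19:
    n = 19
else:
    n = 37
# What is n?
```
Trace:
  c=30
  c=30, n=37

Final answer: 37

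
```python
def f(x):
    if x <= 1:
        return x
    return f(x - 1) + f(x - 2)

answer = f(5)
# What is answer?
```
Call trace (a repeated sub-call is expanded the first time; later identical calls just restate its return value):
f(x=5)
  f(x=4)
    f(x=3)
      f(x=2)
        f(x=1)
        -> return 1
        f(x=0)
        -> return 0
      -> return 1
      f(x=1)
      -> return 1
    -> return 2
    f(x=2) -> return 1  (same call as traced above)
  -> return 3
  f(x=3) -> return 2  (same call as traced above)
-> return 5

Final answer: 5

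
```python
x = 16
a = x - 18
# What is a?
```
Trace:
  x=16
  x=16, a=-2

Final answer: -2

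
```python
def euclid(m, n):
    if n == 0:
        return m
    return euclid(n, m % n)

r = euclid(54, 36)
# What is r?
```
Call trace:
euclid(m=54, n=36)
  euclid(m=36, n=18)
    euclid(m=18, n=0)
    -> return 18
  -> return 18
-> return 18

Final answer: 18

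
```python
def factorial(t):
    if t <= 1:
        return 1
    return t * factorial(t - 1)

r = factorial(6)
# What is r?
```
Call trace:
factorial(t=6)
  factorial(t=5)
    factorial(t=4)
      factorial(t=3)
        factorial(t=2)
          factorial(t=1)
          -> return 1
        -> return 2
      -> return 6
    -> return 24
  -> return 120
-> return 720

Final answer: 720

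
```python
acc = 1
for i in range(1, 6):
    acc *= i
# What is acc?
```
Trace:
  acc=1
  acc=1, i=1
  acc=2, i=2
  acc=6, i=3
  acc=24, i=4
  acc=120, i=5

Final answer: 120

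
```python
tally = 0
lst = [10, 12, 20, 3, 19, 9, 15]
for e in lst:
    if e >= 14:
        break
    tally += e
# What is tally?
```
Trace:
  tally=0
  tally=10, e=10
  tally=22, e=12
  tally=22, e=20

Final answer: 22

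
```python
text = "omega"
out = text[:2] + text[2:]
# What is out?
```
Trace:
  text='omega'
  text='omega', out='omega'

Final answer: 'omega'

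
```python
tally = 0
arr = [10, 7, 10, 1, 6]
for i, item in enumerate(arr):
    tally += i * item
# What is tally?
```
Trace:
  tally=0
  tally=0, i=0, item=10
  tally=7, i=1, item=7
  tally=27, i=2, item=10
  tally=30, i=3, item=1
  tally=54, i=4, item=6

Final answer: 54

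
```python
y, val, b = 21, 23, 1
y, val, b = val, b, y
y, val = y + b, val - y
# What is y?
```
Trace:
  y=21, val=23, b=1
  y=23, val=1, b=21
  y=44, val=-22, b=21

Final answer: 44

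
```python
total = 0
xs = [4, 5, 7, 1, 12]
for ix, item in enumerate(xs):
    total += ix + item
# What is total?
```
Trace:
  total=0
  total=4, ix=0, item=4
  total=10, ix=1, item=5
  total=19, ix=2, item=7
  total=23, ix=3, item=1
  total=39, ix=4, item=12

Final answer: 39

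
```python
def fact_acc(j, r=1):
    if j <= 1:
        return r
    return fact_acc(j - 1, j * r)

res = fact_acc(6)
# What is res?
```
Call trace:
fact_acc(j=6, r=1)
  fact_acc(j=5, r=6)
    fact_acc(j=4, r=30)
      fact_acc(j=3, r=120)
        fact_acc(j=2, r=360)
          fact_acc(j=1, r=720)
          -> return 720
        -> return 720
      -> return 720
    -> return 720
  -> return 720
-> return 720

Final answer: 720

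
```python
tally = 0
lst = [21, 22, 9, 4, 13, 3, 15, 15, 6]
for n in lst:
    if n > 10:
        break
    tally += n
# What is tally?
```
Trace:
  tally=0
  tally=0, n=21

Final answer: 0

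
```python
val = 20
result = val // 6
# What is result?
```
Trace:
  val=20
  val=20, result=3

Final answer: 3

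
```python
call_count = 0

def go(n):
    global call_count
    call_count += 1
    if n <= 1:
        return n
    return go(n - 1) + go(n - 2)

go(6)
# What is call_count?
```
Call trace (a repeated sub-call is expanded the first time; later identical calls just restate its return value):
go(n=6)
  go(n=5)
    go(n=4)
      go(n=3)
        go(n=2)
          go(n=1)
          -> return 1
          go(n=0)
          -> return 0
        -> return 1
        go(n=1)
        -> return 1
      -> return 2
      go(n=2) -> return 1  (same call as traced above)
    -> return 3
    go(n=3) -> return 2  (same call as traced above)
  -> return 5
  go(n=4) -> return 3  (same call as traced above)
-> return 8

call_count is incremented once per call, so count the calls in each subtree. Let C(n) = number of calls made by go(n).
C(0) = C(1) = 1 (base case, no recursion); C(n) = 1 + C(n - 1) + C(n - 2) otherwise.
C(2) = 1 + C(1) + C(0) = 1 + 1 + 1 = 3
C(3) = 1 + C(2) + C(1) = 1 + 3 + 1 = 5
C(4) = 1 + C(3) + C(2) = 1 + 5 + 3 = 9
C(5) = 1 + C(4) + C(3) = 1 + 9 + 5 = 15
C(6) = 1 + C(5) + C(4) = 1 + 15 + 9 = 25
call_count = C(6) = 25

Final answer: 25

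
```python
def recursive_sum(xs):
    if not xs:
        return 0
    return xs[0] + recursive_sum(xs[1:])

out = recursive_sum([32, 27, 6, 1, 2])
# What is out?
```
Call trace:
recursive_sum(xs=[32, 27, 6, 1, 2])
  recursive_sum(xs=[27, 6, 1, 2])
    recursive_sum(xs=[6, 1, 2])
      recursive_sum(xs=[1, 2])
        recursive_sum(xs=[2])
          recursive_sum(xs=[])
          -> return 0
        -> return 2
      -> return 3
    -> return 9
  -> return 36
-> return 68

Final answer: 68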